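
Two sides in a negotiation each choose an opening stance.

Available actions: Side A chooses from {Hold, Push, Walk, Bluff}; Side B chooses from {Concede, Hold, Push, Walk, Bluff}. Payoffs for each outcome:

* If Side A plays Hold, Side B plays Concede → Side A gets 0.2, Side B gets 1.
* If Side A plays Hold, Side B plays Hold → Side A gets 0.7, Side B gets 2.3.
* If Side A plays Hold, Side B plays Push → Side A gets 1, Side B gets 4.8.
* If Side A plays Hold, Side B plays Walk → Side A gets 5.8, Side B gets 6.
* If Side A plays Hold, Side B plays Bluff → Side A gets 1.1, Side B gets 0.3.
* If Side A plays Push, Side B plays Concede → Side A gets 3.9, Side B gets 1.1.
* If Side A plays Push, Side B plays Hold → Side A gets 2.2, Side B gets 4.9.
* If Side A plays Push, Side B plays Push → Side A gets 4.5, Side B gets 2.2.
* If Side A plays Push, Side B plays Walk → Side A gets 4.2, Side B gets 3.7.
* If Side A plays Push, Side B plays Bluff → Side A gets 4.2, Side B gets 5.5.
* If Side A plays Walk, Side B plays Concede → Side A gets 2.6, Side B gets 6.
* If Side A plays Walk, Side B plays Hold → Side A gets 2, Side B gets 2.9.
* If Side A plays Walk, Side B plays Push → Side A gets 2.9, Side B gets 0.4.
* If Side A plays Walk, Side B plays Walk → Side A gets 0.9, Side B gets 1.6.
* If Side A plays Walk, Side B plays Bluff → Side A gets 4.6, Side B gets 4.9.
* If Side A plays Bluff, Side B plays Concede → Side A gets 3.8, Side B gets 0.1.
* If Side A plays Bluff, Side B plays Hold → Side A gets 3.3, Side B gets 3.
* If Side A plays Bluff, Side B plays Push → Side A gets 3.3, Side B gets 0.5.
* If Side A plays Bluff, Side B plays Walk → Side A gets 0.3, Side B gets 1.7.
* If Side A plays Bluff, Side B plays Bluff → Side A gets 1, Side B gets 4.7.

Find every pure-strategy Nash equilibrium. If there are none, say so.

(Hold, Concede): Side A can switch to Push (0.2 → 3.9). Not NE.
(Hold, Hold): Side A can switch to Push (0.7 → 2.2). Not NE.
(Hold, Push): Side A can switch to Push (1 → 4.5). Not NE.
(Hold, Walk): Side A gets 5.8, best alternative 4.2; Side B gets 6, best alternative 4.8. No profitable deviation — NE.
(Hold, Bluff): Side A can switch to Push (1.1 → 4.2). Not NE.
(Push, Concede): Side B can switch to Hold (1.1 → 4.9). Not NE.
(Push, Hold): Side A can switch to Bluff (2.2 → 3.3). Not NE.
(Push, Push): Side B can switch to Hold (2.2 → 4.9). Not NE.
(Push, Walk): Side A can switch to Hold (4.2 → 5.8). Not NE.
(The remaining 11 profiles each have a profitable deviation by the same check.)

Pure NE: (Hold, Walk)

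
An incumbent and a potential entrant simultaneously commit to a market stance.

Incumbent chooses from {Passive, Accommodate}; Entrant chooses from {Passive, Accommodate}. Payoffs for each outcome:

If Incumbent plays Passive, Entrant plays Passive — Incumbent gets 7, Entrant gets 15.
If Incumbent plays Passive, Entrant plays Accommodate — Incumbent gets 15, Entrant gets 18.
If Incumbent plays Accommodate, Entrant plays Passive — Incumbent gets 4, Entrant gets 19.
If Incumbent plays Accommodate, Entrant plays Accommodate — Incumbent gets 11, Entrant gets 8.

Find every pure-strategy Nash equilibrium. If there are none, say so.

(Passive, Accommodate)

(Passive, Passive): Entrant can switch to Accommodate (15 → 18). Not NE.
(Passive, Accommodate): Incumbent gets 15, best alternative 11; Entrant gets 18, best alternative 15. No profitable deviation — NE.
(Accommodate, Passive): Incumbent can switch to Passive (4 → 7). Not NE.
(Accommodate, Accommodate): Incumbent can switch to Passive (11 → 15). Not NE.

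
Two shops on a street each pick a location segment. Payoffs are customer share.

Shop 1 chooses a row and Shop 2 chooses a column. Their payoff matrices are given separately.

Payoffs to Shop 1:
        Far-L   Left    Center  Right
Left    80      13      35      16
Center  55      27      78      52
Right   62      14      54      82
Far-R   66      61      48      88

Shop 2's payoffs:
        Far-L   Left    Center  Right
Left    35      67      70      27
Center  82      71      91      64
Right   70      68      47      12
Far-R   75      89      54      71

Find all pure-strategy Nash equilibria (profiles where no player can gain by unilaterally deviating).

Pure-strategy Nash equilibria: (Center, Center); (Far-R, Left)

Mark each player's best response to every combination of opponents' strategies; a profile where every player is best-responding is a pure Nash equilibrium.
Shop 1 against Far-L: payoffs 80, 55, 62, 66 → best response Left.
Shop 1 against Left: payoffs 13, 27, 14, 61 → best response Far-R.
Shop 1 against Center: payoffs 35, 78, 54, 48 → best response Center.
Shop 1 against Right: payoffs 16, 52, 82, 88 → best response Far-R.
Shop 2 against Left: payoffs 35, 67, 70, 27 → best response Center.
Shop 2 against Center: payoffs 82, 71, 91, 64 → best response Center.
Shop 2 against Right: payoffs 70, 68, 47, 12 → best response Far-L.
Shop 2 against Far-R: payoffs 75, 89, 54, 71 → best response Left.
Mutual best responses: (Center, Center); (Far-R, Left).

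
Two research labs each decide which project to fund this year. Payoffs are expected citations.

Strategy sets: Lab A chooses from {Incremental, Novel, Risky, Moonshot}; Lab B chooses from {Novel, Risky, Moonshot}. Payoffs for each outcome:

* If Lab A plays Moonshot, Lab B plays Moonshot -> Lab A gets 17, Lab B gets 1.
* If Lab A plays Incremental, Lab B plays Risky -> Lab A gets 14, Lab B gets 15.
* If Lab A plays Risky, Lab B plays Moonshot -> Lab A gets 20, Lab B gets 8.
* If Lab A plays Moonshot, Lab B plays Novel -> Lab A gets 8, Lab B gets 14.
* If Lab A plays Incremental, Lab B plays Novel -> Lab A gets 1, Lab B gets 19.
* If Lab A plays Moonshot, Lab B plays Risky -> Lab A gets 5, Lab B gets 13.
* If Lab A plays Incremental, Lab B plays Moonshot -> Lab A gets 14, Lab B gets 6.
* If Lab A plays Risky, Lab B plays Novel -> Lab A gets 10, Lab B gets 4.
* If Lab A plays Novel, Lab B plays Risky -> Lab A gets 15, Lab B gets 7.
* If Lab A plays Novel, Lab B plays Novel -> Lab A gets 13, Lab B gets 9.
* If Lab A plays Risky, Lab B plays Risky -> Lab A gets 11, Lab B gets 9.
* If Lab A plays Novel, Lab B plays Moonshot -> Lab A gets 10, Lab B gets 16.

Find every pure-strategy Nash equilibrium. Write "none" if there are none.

(Incremental, Novel): Lab A can switch to Novel (1 → 13). Not NE.
(Incremental, Risky): Lab A can switch to Novel (14 → 15). Not NE.
(Incremental, Moonshot): Lab A can switch to Risky (14 → 20). Not NE.
(Novel, Novel): Lab B can switch to Moonshot (9 → 16). Not NE.
(Novel, Risky): Lab B can switch to Novel (7 → 9). Not NE.
(Novel, Moonshot): Lab A can switch to Incremental (10 → 14). Not NE.
(Risky, Novel): Lab A can switch to Novel (10 → 13). Not NE.
(Risky, Risky): Lab A can switch to Incremental (11 → 14). Not NE.
(Risky, Moonshot): Lab B can switch to Risky (8 → 9). Not NE.
(Moonshot, Novel): Lab A can switch to Novel (8 → 13). Not NE.
(Moonshot, Risky): Lab A can switch to Incremental (5 → 14). Not NE.
(Moonshot, Moonshot): Lab A can switch to Risky (17 → 20). Not NE.

none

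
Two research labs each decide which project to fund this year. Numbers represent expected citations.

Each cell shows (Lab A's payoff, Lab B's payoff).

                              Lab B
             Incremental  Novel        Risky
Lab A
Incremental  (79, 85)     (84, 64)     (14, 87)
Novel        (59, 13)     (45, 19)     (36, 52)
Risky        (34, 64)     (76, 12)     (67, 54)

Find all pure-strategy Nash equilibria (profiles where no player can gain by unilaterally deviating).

There is no pure-strategy Nash equilibrium.

(Incremental, Incremental): Lab B can switch to Risky (85 → 87). Not NE.
(Incremental, Novel): Lab B can switch to Incremental (64 → 85). Not NE.
(Incremental, Risky): Lab A can switch to Novel (14 → 36). Not NE.
(Novel, Incremental): Lab A can switch to Incremental (59 → 79). Not NE.
(Novel, Novel): Lab A can switch to Incremental (45 → 84). Not NE.
(Novel, Risky): Lab A can switch to Risky (36 → 67). Not NE.
(The remaining 3 profiles each have a profitable deviation by the same check.)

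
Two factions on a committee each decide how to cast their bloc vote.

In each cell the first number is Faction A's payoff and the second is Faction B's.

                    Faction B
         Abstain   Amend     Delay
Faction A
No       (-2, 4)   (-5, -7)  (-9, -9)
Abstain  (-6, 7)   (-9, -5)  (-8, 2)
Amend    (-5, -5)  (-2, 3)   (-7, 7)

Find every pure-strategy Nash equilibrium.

Faction A against Abstain: payoffs -2, -6, -5 → best response No.
Faction A against Amend: payoffs -5, -9, -2 → best response Amend.
Faction A against Delay: payoffs -9, -8, -7 → best response Amend.
Faction B against No: payoffs 4, -7, -9 → best response Abstain.
Faction B against Abstain: payoffs 7, -5, 2 → best response Abstain.
Faction B against Amend: payoffs -5, 3, 7 → best response Delay.
Mutual best responses: (No, Abstain); (Amend, Delay).

Pure-strategy Nash equilibria: (No, Abstain) and (Amend, Delay)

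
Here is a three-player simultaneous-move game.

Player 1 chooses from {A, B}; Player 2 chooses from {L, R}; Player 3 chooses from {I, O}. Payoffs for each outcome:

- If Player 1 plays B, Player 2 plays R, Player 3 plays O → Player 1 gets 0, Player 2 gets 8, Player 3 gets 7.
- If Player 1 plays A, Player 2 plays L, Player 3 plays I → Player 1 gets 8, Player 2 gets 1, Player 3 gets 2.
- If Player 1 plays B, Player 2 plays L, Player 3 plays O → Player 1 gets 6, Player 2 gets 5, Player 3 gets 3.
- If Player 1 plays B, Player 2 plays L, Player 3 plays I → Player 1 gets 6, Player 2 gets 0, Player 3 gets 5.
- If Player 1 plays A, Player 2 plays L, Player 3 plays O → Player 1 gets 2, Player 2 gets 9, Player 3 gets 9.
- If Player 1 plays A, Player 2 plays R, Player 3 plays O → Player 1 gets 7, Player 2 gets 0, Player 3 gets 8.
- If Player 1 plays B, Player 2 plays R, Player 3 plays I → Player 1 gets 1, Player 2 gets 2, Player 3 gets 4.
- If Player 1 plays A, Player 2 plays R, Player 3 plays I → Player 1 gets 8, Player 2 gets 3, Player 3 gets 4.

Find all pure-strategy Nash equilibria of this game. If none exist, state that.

For each player, find the best response to each opponent profile; mutual best responses are the pure NE.
Player 1 against (L, I): payoffs 8, 6 → best response A.
Player 1 against (L, O): payoffs 2, 6 → best response B.
Player 1 against (R, I): payoffs 8, 1 → best response A.
Player 1 against (R, O): payoffs 7, 0 → best response A.
Player 2 against (A, I): payoffs 1, 3 → best response R.
Player 2 against (A, O): payoffs 9, 0 → best response L.
Player 2 against (B, I): payoffs 0, 2 → best response R.
Player 2 against (B, O): payoffs 5, 8 → best response R.
Player 3 against (A, L): payoffs 2, 9 → best response O.
Player 3 against (A, R): payoffs 4, 8 → best response O.
Player 3 against (B, L): payoffs 5, 3 → best response I.
Player 3 against (B, R): payoffs 4, 7 → best response O.
No profile is a mutual best response for all players.

No pure-strategy Nash equilibrium.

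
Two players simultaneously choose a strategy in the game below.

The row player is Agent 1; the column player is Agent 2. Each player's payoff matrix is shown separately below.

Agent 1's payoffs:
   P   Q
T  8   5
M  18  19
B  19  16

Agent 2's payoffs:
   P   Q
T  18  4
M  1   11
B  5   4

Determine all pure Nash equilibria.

(T, P): Agent 1 can switch to M (8 → 18). Not NE.
(T, Q): Agent 1 can switch to M (5 → 19). Not NE.
(M, P): Agent 1 can switch to B (18 → 19). Not NE.
(M, Q): Agent 1 gets 19, best alternative 16; Agent 2 gets 11, best alternative 1. No profitable deviation — NE.
(B, P): Agent 1 gets 19, best alternative 18; Agent 2 gets 5, best alternative 4. No profitable deviation — NE.
(B, Q): Agent 1 can switch to M (16 → 19). Not NE.

Pure-strategy Nash equilibria: (M, Q), (B, P)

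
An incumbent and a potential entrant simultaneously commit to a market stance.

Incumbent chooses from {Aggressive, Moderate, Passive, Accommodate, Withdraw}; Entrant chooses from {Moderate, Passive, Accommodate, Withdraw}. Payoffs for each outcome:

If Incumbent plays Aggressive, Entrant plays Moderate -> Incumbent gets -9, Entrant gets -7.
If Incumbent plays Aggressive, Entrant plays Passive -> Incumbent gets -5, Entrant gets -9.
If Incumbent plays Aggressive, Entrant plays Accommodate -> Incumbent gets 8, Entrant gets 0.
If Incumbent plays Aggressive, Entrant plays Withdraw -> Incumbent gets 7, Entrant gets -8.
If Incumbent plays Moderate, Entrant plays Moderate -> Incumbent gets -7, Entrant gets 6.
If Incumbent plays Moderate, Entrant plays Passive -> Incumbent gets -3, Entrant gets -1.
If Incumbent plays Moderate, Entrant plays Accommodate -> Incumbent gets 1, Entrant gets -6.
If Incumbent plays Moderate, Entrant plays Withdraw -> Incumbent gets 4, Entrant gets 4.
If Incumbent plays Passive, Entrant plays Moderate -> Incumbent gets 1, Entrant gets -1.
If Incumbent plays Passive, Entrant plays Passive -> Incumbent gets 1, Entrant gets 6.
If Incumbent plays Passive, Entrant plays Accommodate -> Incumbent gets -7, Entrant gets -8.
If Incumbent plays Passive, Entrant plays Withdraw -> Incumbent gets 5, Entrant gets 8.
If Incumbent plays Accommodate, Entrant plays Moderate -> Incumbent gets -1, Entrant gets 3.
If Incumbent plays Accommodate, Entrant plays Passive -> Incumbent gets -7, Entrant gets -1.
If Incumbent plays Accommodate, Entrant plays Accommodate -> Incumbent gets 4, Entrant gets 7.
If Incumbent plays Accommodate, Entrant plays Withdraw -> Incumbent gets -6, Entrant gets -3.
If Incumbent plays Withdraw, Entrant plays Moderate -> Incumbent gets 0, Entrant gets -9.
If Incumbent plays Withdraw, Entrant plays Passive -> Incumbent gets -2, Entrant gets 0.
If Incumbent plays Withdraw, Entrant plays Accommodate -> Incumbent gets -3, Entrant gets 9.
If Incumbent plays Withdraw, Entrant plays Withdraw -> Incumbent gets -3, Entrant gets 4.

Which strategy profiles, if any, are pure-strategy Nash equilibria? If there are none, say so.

Pure NE: (Aggressive, Accommodate)

For each player, find the best response to each opponent profile; mutual best responses are the pure NE.
Incumbent against Moderate: payoffs -9, -7, 1, -1, 0 → best response Passive.
Incumbent against Passive: payoffs -5, -3, 1, -7, -2 → best response Passive.
Incumbent against Accommodate: payoffs 8, 1, -7, 4, -3 → best response Aggressive.
Incumbent against Withdraw: payoffs 7, 4, 5, -6, -3 → best response Aggressive.
Entrant against Aggressive: payoffs -7, -9, 0, -8 → best response Accommodate.
Entrant against Moderate: payoffs 6, -1, -6, 4 → best response Moderate.
Entrant against Passive: payoffs -1, 6, -8, 8 → best response Withdraw.
Entrant against Accommodate: payoffs 3, -1, 7, -3 → best response Accommodate.
Entrant against Withdraw: payoffs -9, 0, 9, 4 → best response Accommodate.
Mutual best responses: (Aggressive, Accommodate).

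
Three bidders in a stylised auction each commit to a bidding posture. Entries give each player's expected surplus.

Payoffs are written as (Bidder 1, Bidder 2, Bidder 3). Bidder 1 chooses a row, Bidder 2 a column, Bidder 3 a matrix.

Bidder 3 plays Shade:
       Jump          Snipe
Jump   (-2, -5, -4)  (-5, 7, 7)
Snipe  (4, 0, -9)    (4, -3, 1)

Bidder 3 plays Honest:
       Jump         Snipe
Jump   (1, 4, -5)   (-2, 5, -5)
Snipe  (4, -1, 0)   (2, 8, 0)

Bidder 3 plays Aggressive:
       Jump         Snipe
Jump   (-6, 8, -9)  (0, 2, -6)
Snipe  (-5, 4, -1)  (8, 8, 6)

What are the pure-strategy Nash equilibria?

Pure NE: (Snipe, Snipe, Aggressive)

(Jump, Jump, Shade): Bidder 1 can switch to Snipe (-2 → 4). Not NE.
(Jump, Jump, Honest): Bidder 1 can switch to Snipe (1 → 4). Not NE.
(Jump, Jump, Aggressive): Bidder 1 can switch to Snipe (-6 → -5). Not NE.
(Jump, Snipe, Shade): Bidder 1 can switch to Snipe (-5 → 4). Not NE.
(Jump, Snipe, Honest): Bidder 1 can switch to Snipe (-2 → 2). Not NE.
(Jump, Snipe, Aggressive): Bidder 1 can switch to Snipe (0 → 8). Not NE.
(Snipe, Jump, Shade): Bidder 3 can switch to Honest (-9 → 0). Not NE.
(Snipe, Jump, Honest): Bidder 2 can switch to Snipe (-1 → 8). Not NE.
(Snipe, Snipe, Aggressive): Bidder 1 gets 8, best alternative 0; Bidder 2 gets 8, best alternative 4; Bidder 3 gets 6, best alternative 1. No profitable deviation — NE.
(The remaining 3 profiles each have a profitable deviation by the same check.)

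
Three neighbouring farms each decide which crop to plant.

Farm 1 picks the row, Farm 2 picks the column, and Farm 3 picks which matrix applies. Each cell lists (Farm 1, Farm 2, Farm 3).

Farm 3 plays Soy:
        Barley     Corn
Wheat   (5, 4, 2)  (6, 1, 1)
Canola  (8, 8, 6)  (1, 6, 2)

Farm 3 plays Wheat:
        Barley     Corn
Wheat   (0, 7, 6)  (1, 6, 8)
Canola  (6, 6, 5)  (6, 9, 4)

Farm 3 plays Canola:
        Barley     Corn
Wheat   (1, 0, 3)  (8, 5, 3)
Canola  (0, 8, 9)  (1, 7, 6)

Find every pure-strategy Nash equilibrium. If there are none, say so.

This game has no pure Nash equilibrium.

For each player, find the best response to each opponent profile; mutual best responses are the pure NE.
Farm 1 against (Barley, Soy): payoffs 5, 8 → best response Canola.
Farm 1 against (Barley, Wheat): payoffs 0, 6 → best response Canola.
Farm 1 against (Barley, Canola): payoffs 1, 0 → best response Wheat.
Farm 1 against (Corn, Soy): payoffs 6, 1 → best response Wheat.
Farm 1 against (Corn, Wheat): payoffs 1, 6 → best response Canola.
Farm 1 against (Corn, Canola): payoffs 8, 1 → best response Wheat.
Farm 2 against (Wheat, Soy): payoffs 4, 1 → best response Barley.
Farm 2 against (Wheat, Wheat): payoffs 7, 6 → best response Barley.
Farm 2 against (Wheat, Canola): payoffs 0, 5 → best response Corn.
Farm 2 against (Canola, Soy): payoffs 8, 6 → best response Barley.
Farm 2 against (Canola, Wheat): payoffs 6, 9 → best response Corn.
Farm 2 against (Canola, Canola): payoffs 8, 7 → best response Barley.
Farm 3 against (Wheat, Barley): payoffs 2, 6, 3 → best response Wheat.
Farm 3 against (Wheat, Corn): payoffs 1, 8, 3 → best response Wheat.
Farm 3 against (Canola, Barley): payoffs 6, 5, 9 → best response Canola.
Farm 3 against (Canola, Corn): payoffs 2, 4, 6 → best response Canola.
No profile is a mutual best response for all players.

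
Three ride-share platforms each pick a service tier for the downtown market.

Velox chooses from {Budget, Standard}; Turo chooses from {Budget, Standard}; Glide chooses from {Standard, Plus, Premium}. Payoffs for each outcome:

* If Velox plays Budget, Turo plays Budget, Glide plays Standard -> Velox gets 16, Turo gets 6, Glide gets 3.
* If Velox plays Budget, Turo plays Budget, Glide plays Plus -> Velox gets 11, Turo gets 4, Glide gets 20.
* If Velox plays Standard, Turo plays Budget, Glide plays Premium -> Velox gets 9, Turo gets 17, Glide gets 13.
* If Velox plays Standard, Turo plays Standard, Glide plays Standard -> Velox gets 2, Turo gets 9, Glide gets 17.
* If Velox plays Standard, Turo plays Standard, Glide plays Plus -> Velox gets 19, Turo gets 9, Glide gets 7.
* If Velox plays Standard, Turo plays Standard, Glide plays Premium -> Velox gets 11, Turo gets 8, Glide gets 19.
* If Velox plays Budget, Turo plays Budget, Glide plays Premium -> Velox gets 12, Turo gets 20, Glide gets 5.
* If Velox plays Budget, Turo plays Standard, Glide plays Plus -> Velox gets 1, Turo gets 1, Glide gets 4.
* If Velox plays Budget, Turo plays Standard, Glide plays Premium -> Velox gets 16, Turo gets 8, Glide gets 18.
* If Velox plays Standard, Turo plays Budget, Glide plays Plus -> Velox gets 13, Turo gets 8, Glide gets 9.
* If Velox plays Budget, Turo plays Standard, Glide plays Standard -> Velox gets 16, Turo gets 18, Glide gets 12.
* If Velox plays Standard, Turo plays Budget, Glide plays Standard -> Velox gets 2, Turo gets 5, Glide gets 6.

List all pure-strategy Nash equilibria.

This game has no pure Nash equilibrium.

Mark each player's best response to every combination of opponents' strategies; a profile where every player is best-responding is a pure Nash equilibrium.
Velox against (Budget, Standard): payoffs 16, 2 → best response Budget.
Velox against (Budget, Plus): payoffs 11, 13 → best response Standard.
Velox against (Budget, Premium): payoffs 12, 9 → best response Budget.
Velox against (Standard, Standard): payoffs 16, 2 → best response Budget.
Velox against (Standard, Plus): payoffs 1, 19 → best response Standard.
Velox against (Standard, Premium): payoffs 16, 11 → best response Budget.
Turo against (Budget, Standard): payoffs 6, 18 → best response Standard.
Turo against (Budget, Plus): payoffs 4, 1 → best response Budget.
Turo against (Budget, Premium): payoffs 20, 8 → best response Budget.
Turo against (Standard, Standard): payoffs 5, 9 → best response Standard.
Turo against (Standard, Plus): payoffs 8, 9 → best response Standard.
Turo against (Standard, Premium): payoffs 17, 8 → best response Budget.
Glide against (Budget, Budget): payoffs 3, 20, 5 → best response Plus.
Glide against (Budget, Standard): payoffs 12, 4, 18 → best response Premium.
Glide against (Standard, Budget): payoffs 6, 9, 13 → best response Premium.
Glide against (Standard, Standard): payoffs 17, 7, 19 → best response Premium.
No profile is a mutual best response for all players.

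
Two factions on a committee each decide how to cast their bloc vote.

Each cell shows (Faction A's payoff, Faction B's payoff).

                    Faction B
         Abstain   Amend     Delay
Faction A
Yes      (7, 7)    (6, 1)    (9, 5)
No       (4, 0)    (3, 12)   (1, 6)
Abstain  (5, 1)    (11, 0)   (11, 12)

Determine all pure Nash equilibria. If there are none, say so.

Faction A against Abstain: payoffs 7, 4, 5 → best response Yes.
Faction A against Amend: payoffs 6, 3, 11 → best response Abstain.
Faction A against Delay: payoffs 9, 1, 11 → best response Abstain.
Faction B against Yes: payoffs 7, 1, 5 → best response Abstain.
Faction B against No: payoffs 0, 12, 6 → best response Amend.
Faction B against Abstain: payoffs 1, 0, 12 → best response Delay.
Mutual best responses: (Yes, Abstain); (Abstain, Delay).

(Yes, Abstain); (Abstain, Delay)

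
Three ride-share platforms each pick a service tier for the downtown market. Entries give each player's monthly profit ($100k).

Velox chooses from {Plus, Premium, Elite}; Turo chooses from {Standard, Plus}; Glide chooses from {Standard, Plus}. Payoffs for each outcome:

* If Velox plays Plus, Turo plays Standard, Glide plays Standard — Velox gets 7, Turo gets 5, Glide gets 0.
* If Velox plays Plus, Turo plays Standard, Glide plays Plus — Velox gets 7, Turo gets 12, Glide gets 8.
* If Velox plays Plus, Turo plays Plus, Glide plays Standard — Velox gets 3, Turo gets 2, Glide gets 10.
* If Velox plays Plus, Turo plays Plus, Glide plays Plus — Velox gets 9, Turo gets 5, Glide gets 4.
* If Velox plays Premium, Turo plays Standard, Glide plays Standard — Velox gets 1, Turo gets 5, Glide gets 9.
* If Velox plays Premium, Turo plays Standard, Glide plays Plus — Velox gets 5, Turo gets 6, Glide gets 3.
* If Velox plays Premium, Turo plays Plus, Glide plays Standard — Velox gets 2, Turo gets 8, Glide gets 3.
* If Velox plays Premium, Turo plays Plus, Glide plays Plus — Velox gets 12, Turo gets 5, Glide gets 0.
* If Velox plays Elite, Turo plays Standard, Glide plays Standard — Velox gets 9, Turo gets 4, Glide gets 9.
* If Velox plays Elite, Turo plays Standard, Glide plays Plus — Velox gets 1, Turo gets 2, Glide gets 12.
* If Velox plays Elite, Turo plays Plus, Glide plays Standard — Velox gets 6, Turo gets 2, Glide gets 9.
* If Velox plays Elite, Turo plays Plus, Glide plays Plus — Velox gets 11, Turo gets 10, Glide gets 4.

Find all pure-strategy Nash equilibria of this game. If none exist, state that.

Velox against (Standard, Standard): payoffs 7, 1, 9 → best response Elite.
Velox against (Standard, Plus): payoffs 7, 5, 1 → best response Plus.
Velox against (Plus, Standard): payoffs 3, 2, 6 → best response Elite.
Velox against (Plus, Plus): payoffs 9, 12, 11 → best response Premium.
Turo against (Plus, Standard): payoffs 5, 2 → best response Standard.
Turo against (Plus, Plus): payoffs 12, 5 → best response Standard.
Turo against (Premium, Standard): payoffs 5, 8 → best response Plus.
Turo against (Premium, Plus): payoffs 6, 5 → best response Standard.
Turo against (Elite, Standard): payoffs 4, 2 → best response Standard.
Turo against (Elite, Plus): payoffs 2, 10 → best response Plus.
Glide against (Plus, Standard): payoffs 0, 8 → best response Plus.
Glide against (Plus, Plus): payoffs 10, 4 → best response Standard.
Glide against (Premium, Standard): payoffs 9, 3 → best response Standard.
Glide against (Premium, Plus): payoffs 3, 0 → best response Standard.
Glide against (Elite, Standard): payoffs 9, 12 → best response Plus.
Glide against (Elite, Plus): payoffs 9, 4 → best response Standard.
Mutual best responses: (Plus, Standard, Plus).

The unique pure-strategy Nash equilibrium is (Plus, Standard, Plus).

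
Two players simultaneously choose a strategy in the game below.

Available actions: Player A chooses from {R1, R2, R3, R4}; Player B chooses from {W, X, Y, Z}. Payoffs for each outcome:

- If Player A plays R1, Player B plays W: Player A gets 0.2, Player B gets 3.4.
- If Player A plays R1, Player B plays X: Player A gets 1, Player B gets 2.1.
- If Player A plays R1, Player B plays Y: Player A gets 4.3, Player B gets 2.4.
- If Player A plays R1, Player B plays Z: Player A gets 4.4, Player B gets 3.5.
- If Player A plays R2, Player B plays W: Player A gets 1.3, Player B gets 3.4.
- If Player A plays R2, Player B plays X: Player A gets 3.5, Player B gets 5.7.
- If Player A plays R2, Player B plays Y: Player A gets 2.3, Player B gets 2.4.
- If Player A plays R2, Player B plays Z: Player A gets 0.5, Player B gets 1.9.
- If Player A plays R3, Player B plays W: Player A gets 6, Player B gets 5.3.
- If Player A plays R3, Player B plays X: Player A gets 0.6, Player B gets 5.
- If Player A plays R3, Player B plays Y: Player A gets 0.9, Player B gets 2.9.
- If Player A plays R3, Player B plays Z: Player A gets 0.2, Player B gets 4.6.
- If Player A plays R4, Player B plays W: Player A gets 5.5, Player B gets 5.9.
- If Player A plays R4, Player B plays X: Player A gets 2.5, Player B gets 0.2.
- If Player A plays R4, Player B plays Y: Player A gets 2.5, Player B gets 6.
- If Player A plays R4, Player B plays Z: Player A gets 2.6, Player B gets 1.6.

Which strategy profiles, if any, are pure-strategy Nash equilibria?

Player A against W: payoffs 0.2, 1.3, 6, 5.5 → best response R3.
Player A against X: payoffs 1, 3.5, 0.6, 2.5 → best response R2.
Player A against Y: payoffs 4.3, 2.3, 0.9, 2.5 → best response R1.
Player A against Z: payoffs 4.4, 0.5, 0.2, 2.6 → best response R1.
Player B against R1: payoffs 3.4, 2.1, 2.4, 3.5 → best response Z.
Player B against R2: payoffs 3.4, 5.7, 2.4, 1.9 → best response X.
Player B against R3: payoffs 5.3, 5, 2.9, 4.6 → best response W.
Player B against R4: payoffs 5.9, 0.2, 6, 1.6 → best response Y.
Mutual best responses: (R1, Z); (R2, X); (R3, W).

(R1, Z) and (R2, X) and (R3, W)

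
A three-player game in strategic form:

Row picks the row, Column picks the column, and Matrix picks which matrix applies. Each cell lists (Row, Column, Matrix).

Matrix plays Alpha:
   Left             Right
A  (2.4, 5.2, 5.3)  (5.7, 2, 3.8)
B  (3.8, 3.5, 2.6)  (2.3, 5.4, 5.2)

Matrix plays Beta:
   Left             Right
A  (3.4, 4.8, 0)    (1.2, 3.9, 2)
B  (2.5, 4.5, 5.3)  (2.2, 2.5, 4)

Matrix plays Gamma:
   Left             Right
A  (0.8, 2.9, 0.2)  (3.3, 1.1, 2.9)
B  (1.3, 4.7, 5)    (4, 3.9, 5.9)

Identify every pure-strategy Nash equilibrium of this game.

This game has no pure Nash equilibrium.

For each player, find the best response to each opponent profile; mutual best responses are the pure NE.
Row against (Left, Alpha): payoffs 2.4, 3.8 → best response B.
Row against (Left, Beta): payoffs 3.4, 2.5 → best response A.
Row against (Left, Gamma): payoffs 0.8, 1.3 → best response B.
Row against (Right, Alpha): payoffs 5.7, 2.3 → best response A.
Row against (Right, Beta): payoffs 1.2, 2.2 → best response B.
Row against (Right, Gamma): payoffs 3.3, 4 → best response B.
Column against (A, Alpha): payoffs 5.2, 2 → best response Left.
Column against (A, Beta): payoffs 4.8, 3.9 → best response Left.
Column against (A, Gamma): payoffs 2.9, 1.1 → best response Left.
Column against (B, Alpha): payoffs 3.5, 5.4 → best response Right.
Column against (B, Beta): payoffs 4.5, 2.5 → best response Left.
Column against (B, Gamma): payoffs 4.7, 3.9 → best response Left.
Matrix against (A, Left): payoffs 5.3, 0, 0.2 → best response Alpha.
Matrix against (A, Right): payoffs 3.8, 2, 2.9 → best response Alpha.
Matrix against (B, Left): payoffs 2.6, 5.3, 5 → best response Beta.
Matrix against (B, Right): payoffs 5.2, 4, 5.9 → best response Gamma.
No profile is a mutual best response for all players.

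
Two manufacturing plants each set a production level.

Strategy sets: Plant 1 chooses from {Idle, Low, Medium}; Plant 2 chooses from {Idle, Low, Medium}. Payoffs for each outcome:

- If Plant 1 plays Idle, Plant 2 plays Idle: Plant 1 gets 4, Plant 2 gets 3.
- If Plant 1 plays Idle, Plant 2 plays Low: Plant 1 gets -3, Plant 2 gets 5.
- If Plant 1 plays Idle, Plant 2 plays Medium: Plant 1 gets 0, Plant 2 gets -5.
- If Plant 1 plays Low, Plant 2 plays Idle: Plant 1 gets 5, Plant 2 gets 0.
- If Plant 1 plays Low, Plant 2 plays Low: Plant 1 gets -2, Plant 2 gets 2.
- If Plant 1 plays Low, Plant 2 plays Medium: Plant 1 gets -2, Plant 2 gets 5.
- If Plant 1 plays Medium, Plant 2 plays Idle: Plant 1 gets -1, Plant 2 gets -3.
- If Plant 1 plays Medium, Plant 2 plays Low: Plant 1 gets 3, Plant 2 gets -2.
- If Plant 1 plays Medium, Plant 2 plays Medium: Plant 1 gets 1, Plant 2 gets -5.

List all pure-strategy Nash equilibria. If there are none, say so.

Check each profile: it is a Nash equilibrium iff no player can strictly gain by switching unilaterally.
(Idle, Idle): Plant 1 can switch to Low (4 → 5). Not NE.
(Idle, Low): Plant 1 can switch to Low (-3 → -2). Not NE.
(Idle, Medium): Plant 1 can switch to Medium (0 → 1). Not NE.
(Low, Idle): Plant 2 can switch to Low (0 → 2). Not NE.
(Low, Low): Plant 1 can switch to Medium (-2 → 3). Not NE.
(Low, Medium): Plant 1 can switch to Idle (-2 → 0). Not NE.
(Medium, Idle): Plant 1 can switch to Idle (-1 → 4). Not NE.
(Medium, Low): Plant 1 gets 3, best alternative -2; Plant 2 gets -2, best alternative -3. No profitable deviation — NE.
(Medium, Medium): Plant 2 can switch to Idle (-5 → -3). Not NE.

Pure NE: (Medium, Low)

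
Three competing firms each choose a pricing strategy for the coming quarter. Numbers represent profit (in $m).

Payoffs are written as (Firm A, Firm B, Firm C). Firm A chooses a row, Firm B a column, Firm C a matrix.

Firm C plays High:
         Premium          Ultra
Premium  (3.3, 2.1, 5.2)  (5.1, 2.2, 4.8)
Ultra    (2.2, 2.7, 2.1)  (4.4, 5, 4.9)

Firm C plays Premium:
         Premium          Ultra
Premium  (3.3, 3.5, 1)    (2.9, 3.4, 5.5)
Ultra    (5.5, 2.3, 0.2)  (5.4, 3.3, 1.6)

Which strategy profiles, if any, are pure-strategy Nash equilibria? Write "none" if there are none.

There is no pure-strategy Nash equilibrium.

Check each profile: it is a Nash equilibrium iff no player can strictly gain by switching unilaterally.
(Premium, Premium, High): Firm B can switch to Ultra (2.1 → 2.2). Not NE.
(Premium, Premium, Premium): Firm A can switch to Ultra (3.3 → 5.5). Not NE.
(Premium, Ultra, High): Firm C can switch to Premium (4.8 → 5.5). Not NE.
(Premium, Ultra, Premium): Firm A can switch to Ultra (2.9 → 5.4). Not NE.
(Ultra, Premium, High): Firm A can switch to Premium (2.2 → 3.3). Not NE.
(Ultra, Premium, Premium): Firm B can switch to Ultra (2.3 → 3.3). Not NE.
(Ultra, Ultra, High): Firm A can switch to Premium (4.4 → 5.1). Not NE.
(Ultra, Ultra, Premium): Firm C can switch to High (1.6 → 4.9). Not NE.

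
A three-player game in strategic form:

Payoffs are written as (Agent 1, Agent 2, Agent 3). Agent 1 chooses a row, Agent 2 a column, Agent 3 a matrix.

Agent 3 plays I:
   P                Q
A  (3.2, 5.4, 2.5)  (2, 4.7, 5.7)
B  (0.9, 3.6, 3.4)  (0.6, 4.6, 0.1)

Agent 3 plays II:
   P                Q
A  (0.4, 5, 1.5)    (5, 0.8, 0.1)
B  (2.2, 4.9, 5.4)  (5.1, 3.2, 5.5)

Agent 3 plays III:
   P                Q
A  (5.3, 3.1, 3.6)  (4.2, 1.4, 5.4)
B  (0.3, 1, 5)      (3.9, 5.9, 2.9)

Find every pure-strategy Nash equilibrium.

Mark each player's best response to every combination of opponents' strategies; a profile where every player is best-responding is a pure Nash equilibrium.
Agent 1 against (P, I): payoffs 3.2, 0.9 → best response A.
Agent 1 against (P, II): payoffs 0.4, 2.2 → best response B.
Agent 1 against (P, III): payoffs 5.3, 0.3 → best response A.
Agent 1 against (Q, I): payoffs 2, 0.6 → best response A.
Agent 1 against (Q, II): payoffs 5, 5.1 → best response B.
Agent 1 against (Q, III): payoffs 4.2, 3.9 → best response A.
Agent 2 against (A, I): payoffs 5.4, 4.7 → best response P.
Agent 2 against (A, II): payoffs 5, 0.8 → best response P.
Agent 2 against (A, III): payoffs 3.1, 1.4 → best response P.
Agent 2 against (B, I): payoffs 3.6, 4.6 → best response Q.
Agent 2 against (B, II): payoffs 4.9, 3.2 → best response P.
Agent 2 against (B, III): payoffs 1, 5.9 → best response Q.
Agent 3 against (A, P): payoffs 2.5, 1.5, 3.6 → best response III.
Agent 3 against (A, Q): payoffs 5.7, 0.1, 5.4 → best response I.
Agent 3 against (B, P): payoffs 3.4, 5.4, 5 → best response II.
Agent 3 against (B, Q): payoffs 0.1, 5.5, 2.9 → best response II.
Mutual best responses: (A, P, III); (B, P, II).

The pure Nash equilibria are (A, P, III); (B, P, II).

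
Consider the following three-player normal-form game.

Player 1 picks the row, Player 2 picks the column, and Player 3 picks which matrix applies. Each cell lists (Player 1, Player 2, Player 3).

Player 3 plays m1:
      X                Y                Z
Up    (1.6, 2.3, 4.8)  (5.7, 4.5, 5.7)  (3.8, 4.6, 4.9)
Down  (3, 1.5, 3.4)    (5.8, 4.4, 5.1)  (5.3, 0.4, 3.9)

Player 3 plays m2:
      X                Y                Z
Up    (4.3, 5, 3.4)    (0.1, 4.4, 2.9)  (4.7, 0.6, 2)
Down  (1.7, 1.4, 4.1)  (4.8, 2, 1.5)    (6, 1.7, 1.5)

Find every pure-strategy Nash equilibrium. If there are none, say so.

(Up, X, m1): Player 1 can switch to Down (1.6 → 3). Not NE.
(Up, X, m2): Player 3 can switch to m1 (3.4 → 4.8). Not NE.
(Up, Y, m1): Player 1 can switch to Down (5.7 → 5.8). Not NE.
(Up, Y, m2): Player 1 can switch to Down (0.1 → 4.8). Not NE.
(Up, Z, m1): Player 1 can switch to Down (3.8 → 5.3). Not NE.
(Up, Z, m2): Player 1 can switch to Down (4.7 → 6). Not NE.
(Down, X, m1): Player 2 can switch to Y (1.5 → 4.4). Not NE.
(Down, X, m2): Player 1 can switch to Up (1.7 → 4.3). Not NE.
(Down, Y, m1): Player 1 gets 5.8, best alternative 5.7; Player 2 gets 4.4, best alternative 1.5; Player 3 gets 5.1, best alternative 1.5. No profitable deviation — NE.
(Down, Y, m2): Player 3 can switch to m1 (1.5 → 5.1). Not NE.
(Down, Z, m1): Player 2 can switch to X (0.4 → 1.5). Not NE.
(The remaining 1 profile has a profitable deviation by the same check.)

The unique pure-strategy Nash equilibrium is (Down, Y, m1).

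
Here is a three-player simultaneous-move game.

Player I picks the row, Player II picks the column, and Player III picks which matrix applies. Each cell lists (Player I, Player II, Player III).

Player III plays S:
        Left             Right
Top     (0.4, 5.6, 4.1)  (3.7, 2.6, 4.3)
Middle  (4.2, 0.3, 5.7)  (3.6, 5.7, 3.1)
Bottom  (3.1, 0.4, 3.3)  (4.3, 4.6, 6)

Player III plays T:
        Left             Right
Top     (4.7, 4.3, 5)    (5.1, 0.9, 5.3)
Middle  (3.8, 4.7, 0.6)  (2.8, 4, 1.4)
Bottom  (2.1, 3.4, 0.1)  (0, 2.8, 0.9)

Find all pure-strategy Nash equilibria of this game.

(Top, Left, T), (Bottom, Right, S)

(Top, Left, S): Player I can switch to Middle (0.4 → 4.2). Not NE.
(Top, Left, T): Player I gets 4.7, best alternative 3.8; Player II gets 4.3, best alternative 0.9; Player III gets 5, best alternative 4.1. No profitable deviation — NE.
(Top, Right, S): Player I can switch to Bottom (3.7 → 4.3). Not NE.
(Top, Right, T): Player II can switch to Left (0.9 → 4.3). Not NE.
(Middle, Left, S): Player II can switch to Right (0.3 → 5.7). Not NE.
(Middle, Left, T): Player I can switch to Top (3.8 → 4.7). Not NE.
(Middle, Right, S): Player I can switch to Top (3.6 → 3.7). Not NE.
(Bottom, Right, S): Player I gets 4.3, best alternative 3.7; Player II gets 4.6, best alternative 0.4; Player III gets 6, best alternative 0.9. No profitable deviation — NE.
(The remaining 4 profiles each have a profitable deviation by the same check.)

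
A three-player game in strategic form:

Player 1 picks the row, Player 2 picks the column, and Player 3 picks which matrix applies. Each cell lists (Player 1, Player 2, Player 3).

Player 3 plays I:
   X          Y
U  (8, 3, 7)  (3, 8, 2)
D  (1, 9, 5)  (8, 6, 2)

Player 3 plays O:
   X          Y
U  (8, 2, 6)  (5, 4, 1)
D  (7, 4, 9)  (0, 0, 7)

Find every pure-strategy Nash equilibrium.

This game has no pure Nash equilibrium.

(U, X, I): Player 2 can switch to Y (3 → 8). Not NE.
(U, X, O): Player 2 can switch to Y (2 → 4). Not NE.
(U, Y, I): Player 1 can switch to D (3 → 8). Not NE.
(U, Y, O): Player 3 can switch to I (1 → 2). Not NE.
(D, X, I): Player 1 can switch to U (1 → 8). Not NE.
(D, X, O): Player 1 can switch to U (7 → 8). Not NE.
(D, Y, I): Player 2 can switch to X (6 → 9). Not NE.
(D, Y, O): Player 1 can switch to U (0 → 5). Not NE.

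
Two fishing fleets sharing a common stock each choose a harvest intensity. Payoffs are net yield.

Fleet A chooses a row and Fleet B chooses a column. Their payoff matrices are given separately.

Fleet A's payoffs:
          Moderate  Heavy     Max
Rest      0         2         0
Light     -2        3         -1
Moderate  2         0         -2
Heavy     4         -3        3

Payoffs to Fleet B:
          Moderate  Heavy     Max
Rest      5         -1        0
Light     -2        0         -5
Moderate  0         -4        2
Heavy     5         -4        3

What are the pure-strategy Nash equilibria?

Pure-strategy Nash equilibria: (Light, Heavy) and (Heavy, Moderate)

(Rest, Moderate): Fleet A can switch to Moderate (0 → 2). Not NE.
(Rest, Heavy): Fleet A can switch to Light (2 → 3). Not NE.
(Rest, Max): Fleet A can switch to Heavy (0 → 3). Not NE.
(Light, Moderate): Fleet A can switch to Rest (-2 → 0). Not NE.
(Light, Heavy): Fleet A gets 3, best alternative 2; Fleet B gets 0, best alternative -2. No profitable deviation — NE.
(Light, Max): Fleet A can switch to Rest (-1 → 0). Not NE.
(Moderate, Moderate): Fleet A can switch to Heavy (2 → 4). Not NE.
(Moderate, Heavy): Fleet A can switch to Rest (0 → 2). Not NE.
(Moderate, Max): Fleet A can switch to Rest (-2 → 0). Not NE.
(Heavy, Moderate): Fleet A gets 4, best alternative 2; Fleet B gets 5, best alternative 3. No profitable deviation — NE.
(Heavy, Heavy): Fleet A can switch to Rest (-3 → 2). Not NE.
(Heavy, Max): Fleet B can switch to Moderate (3 → 5). Not NE.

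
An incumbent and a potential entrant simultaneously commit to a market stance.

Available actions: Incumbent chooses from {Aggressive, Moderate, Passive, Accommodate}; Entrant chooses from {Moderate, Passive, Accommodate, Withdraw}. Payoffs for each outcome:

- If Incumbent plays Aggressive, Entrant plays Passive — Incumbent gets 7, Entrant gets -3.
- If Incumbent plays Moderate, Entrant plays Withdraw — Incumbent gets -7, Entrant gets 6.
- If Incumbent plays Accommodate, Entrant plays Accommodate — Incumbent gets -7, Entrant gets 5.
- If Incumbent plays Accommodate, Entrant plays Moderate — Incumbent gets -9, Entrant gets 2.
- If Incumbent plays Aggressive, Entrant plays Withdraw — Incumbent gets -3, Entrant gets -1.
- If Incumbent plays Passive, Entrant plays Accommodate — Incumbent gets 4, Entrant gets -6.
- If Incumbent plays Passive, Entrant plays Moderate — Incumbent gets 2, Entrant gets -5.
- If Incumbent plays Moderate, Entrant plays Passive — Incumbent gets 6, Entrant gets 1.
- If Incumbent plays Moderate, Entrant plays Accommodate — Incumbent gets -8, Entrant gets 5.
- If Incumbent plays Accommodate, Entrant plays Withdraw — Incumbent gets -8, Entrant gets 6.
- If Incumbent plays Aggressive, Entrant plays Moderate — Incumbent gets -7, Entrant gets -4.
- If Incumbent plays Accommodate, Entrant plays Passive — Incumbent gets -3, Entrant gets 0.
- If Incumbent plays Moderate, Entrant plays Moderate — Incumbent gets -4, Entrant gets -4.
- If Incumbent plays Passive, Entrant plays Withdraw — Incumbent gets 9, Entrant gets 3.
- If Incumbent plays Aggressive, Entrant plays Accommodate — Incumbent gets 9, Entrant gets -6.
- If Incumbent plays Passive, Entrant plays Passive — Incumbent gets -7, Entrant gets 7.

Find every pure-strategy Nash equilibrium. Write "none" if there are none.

Mark each player's best response to every combination of opponents' strategies; a profile where every player is best-responding is a pure Nash equilibrium.
Incumbent against Moderate: payoffs -7, -4, 2, -9 → best response Passive.
Incumbent against Passive: payoffs 7, 6, -7, -3 → best response Aggressive.
Incumbent against Accommodate: payoffs 9, -8, 4, -7 → best response Aggressive.
Incumbent against Withdraw: payoffs -3, -7, 9, -8 → best response Passive.
Entrant against Aggressive: payoffs -4, -3, -6, -1 → best response Withdraw.
Entrant against Moderate: payoffs -4, 1, 5, 6 → best response Withdraw.
Entrant against Passive: payoffs -5, 7, -6, 3 → best response Passive.
Entrant against Accommodate: payoffs 2, 0, 5, 6 → best response Withdraw.
No profile is a mutual best response for all players.

No pure-strategy Nash equilibrium.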